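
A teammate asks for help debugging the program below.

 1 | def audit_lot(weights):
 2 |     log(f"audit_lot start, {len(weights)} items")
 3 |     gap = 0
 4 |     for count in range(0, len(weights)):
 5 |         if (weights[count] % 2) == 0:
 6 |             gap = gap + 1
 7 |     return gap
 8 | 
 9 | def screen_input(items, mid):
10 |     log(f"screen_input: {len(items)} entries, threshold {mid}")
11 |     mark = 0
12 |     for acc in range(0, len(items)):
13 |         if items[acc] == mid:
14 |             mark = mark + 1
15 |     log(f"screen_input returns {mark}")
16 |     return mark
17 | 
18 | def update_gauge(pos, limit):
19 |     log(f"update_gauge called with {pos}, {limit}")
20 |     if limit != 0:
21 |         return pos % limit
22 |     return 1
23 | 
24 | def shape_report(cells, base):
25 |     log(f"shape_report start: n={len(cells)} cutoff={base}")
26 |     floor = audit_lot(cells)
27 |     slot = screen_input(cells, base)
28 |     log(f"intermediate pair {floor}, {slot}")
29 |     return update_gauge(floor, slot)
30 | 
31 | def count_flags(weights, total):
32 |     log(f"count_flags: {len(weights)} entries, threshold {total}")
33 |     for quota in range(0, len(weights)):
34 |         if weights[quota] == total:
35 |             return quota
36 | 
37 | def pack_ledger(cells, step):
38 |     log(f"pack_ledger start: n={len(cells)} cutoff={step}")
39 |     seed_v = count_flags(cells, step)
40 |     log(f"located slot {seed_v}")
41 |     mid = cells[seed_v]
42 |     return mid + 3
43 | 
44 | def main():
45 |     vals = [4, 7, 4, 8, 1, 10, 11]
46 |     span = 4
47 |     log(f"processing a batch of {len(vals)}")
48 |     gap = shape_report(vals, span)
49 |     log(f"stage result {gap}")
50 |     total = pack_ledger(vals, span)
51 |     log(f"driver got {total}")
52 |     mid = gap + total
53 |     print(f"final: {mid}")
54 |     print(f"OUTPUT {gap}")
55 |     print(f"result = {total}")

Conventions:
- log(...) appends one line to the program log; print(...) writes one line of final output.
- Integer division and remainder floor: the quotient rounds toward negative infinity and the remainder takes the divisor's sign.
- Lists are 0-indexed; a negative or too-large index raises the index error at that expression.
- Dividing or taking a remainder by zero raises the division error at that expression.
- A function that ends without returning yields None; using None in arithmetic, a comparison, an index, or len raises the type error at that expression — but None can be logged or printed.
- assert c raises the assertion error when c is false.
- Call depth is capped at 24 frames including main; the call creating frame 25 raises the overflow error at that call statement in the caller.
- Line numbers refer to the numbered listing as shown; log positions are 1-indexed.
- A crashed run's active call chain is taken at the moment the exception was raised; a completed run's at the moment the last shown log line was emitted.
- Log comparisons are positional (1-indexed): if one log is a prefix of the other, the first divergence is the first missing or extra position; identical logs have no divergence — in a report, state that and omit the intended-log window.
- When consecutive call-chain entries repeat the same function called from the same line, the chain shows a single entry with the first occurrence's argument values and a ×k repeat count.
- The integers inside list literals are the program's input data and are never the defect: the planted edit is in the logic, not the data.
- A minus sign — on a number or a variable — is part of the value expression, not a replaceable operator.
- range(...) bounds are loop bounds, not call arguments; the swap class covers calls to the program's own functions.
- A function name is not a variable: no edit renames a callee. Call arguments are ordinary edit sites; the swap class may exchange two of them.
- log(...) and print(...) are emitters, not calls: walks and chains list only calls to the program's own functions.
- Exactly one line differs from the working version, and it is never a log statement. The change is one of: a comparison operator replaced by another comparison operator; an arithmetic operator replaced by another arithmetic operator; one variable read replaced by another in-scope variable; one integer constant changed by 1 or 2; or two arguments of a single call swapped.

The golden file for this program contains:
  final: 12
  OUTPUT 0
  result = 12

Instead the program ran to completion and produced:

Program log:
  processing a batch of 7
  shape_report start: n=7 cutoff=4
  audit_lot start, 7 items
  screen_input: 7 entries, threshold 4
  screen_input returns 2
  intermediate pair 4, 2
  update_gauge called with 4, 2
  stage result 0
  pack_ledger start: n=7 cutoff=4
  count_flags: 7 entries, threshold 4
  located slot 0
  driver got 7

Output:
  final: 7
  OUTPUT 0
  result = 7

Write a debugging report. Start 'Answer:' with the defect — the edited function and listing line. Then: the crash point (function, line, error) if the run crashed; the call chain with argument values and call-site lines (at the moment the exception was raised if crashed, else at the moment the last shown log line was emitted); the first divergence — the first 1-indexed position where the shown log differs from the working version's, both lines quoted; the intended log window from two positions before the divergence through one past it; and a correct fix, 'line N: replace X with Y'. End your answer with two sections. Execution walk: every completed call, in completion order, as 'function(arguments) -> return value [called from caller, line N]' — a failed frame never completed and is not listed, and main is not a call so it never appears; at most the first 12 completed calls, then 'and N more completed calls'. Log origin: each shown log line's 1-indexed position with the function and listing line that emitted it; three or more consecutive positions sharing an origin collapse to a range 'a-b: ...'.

Answer: the defect is in pack_ledger at line 42.
Key fact: At log position 12 the runs split — shown 'driver got 7', but the working version logs 'driver got 12'.
Call chain: main.
First divergence: position 12 — the shown line 'driver got 7' should read 'driver got 12'.
Intended log window:
  10: count_flags: 7 entries, threshold 4
  11: located slot 0
  12: driver got 12
Execution walk:
  audit_lot([4, 7, 4, 8, 1, 10, 11]) -> 4  [called from shape_report, line 26]
  screen_input([4, 7, 4, 8, 1, 10, 11], 4) -> 2  [called from shape_report, line 27]
  update_gauge(4, 2) -> 0  [called from shape_report, line 29]
  shape_report([4, 7, 4, 8, 1, 10, 11], 4) -> 0  [called from main, line 48]
  count_flags([4, 7, 4, 8, 1, 10, 11], 4) -> 0  [called from pack_ledger, line 39]
  pack_ledger([4, 7, 4, 8, 1, 10, 11], 4) -> 7  [called from main, line 50]
Origin of each log line:
  1: logged in main at line 47
  2: logged in shape_report at line 25
  3: logged in audit_lot at line 2
  4: logged in screen_input at line 10
  5: logged in screen_input at line 15
  6: logged in shape_report at line 28
  7: logged in update_gauge at line 19
  8: logged in main at line 49
  9: logged in pack_ledger at line 38
  10: logged in count_flags at line 32
  11: logged in pack_ledger at line 40
  12: logged in main at line 51
A correct fix: line 42: replace `+` with `*`.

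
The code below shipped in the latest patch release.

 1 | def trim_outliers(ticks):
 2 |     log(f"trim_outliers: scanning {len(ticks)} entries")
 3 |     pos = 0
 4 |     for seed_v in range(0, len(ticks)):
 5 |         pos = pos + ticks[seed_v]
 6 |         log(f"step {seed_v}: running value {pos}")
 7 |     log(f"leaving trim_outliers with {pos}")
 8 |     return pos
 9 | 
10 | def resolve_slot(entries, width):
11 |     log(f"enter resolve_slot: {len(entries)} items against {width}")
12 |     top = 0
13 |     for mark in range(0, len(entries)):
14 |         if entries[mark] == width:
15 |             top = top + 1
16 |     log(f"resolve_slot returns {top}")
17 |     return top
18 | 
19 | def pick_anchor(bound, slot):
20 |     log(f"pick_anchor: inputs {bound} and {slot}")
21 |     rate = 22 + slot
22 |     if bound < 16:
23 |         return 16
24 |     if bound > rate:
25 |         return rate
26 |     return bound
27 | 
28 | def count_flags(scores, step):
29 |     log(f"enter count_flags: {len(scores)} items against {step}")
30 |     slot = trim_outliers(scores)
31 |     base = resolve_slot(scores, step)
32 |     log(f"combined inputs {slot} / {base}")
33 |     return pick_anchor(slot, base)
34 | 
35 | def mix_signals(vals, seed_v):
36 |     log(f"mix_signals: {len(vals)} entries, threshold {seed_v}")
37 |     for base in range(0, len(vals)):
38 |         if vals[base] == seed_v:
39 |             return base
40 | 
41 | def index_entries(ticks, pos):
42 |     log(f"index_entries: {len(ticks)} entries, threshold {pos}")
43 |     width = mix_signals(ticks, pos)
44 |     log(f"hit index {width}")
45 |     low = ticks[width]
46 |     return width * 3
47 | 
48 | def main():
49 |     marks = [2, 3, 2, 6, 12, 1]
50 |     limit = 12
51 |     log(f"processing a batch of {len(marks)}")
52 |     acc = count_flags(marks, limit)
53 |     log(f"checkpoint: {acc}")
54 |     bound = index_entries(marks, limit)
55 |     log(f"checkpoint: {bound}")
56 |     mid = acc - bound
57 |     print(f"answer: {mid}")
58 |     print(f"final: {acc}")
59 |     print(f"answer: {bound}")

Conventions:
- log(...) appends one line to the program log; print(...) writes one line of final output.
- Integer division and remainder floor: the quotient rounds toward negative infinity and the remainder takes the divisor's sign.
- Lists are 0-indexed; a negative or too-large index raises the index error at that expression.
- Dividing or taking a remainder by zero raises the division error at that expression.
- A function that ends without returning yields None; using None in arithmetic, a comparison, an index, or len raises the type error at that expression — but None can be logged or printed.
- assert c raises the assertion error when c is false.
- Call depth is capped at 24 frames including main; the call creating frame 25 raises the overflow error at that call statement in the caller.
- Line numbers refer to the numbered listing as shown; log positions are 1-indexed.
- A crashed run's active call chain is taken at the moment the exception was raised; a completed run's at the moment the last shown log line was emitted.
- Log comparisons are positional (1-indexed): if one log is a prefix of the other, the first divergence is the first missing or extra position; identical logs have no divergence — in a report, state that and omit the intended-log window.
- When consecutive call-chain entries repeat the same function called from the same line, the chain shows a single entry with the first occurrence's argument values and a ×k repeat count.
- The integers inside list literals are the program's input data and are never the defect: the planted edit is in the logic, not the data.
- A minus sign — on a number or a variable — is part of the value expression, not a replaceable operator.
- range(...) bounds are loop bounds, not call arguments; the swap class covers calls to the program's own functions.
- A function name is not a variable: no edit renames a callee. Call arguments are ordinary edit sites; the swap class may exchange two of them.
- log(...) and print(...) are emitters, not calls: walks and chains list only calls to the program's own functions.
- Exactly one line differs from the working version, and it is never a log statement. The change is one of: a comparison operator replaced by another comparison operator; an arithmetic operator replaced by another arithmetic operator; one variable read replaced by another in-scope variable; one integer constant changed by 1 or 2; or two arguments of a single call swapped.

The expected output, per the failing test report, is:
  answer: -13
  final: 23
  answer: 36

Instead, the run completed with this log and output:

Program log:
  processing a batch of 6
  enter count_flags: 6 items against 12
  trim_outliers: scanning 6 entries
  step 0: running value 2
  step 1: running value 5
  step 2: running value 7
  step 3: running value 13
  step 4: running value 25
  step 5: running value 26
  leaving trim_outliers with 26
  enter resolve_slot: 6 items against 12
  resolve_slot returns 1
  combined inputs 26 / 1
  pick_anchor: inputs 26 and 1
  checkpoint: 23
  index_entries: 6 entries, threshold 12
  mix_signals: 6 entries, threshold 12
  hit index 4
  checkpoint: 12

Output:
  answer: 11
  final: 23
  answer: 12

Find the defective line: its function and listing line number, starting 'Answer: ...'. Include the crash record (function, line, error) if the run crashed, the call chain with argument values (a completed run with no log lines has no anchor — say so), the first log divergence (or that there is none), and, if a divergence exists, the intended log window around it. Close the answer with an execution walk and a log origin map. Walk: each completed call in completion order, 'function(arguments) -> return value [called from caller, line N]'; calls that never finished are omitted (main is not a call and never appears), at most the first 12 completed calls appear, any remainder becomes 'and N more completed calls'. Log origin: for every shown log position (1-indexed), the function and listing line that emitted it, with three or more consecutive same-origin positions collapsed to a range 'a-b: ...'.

Answer: the defect is in index_entries at line 46.
The tell: Everything matches until log position 19, which reads 'checkpoint: 12' in place of 'checkpoint: 36'.
Call chain: main.
First divergence: position 19 — the shown line 'checkpoint: 12' should read 'checkpoint: 36'.
Intended log window:
  17: mix_signals: 6 entries, threshold 12
  18: hit index 4
  19: checkpoint: 36
Execution walk:
  trim_outliers([2, 3, 2, 6, 12, 1]) -> 26  [called from count_flags, line 30]
  resolve_slot([2, 3, 2, 6, 12, 1], 12) -> 1  [called from count_flags, line 31]
  pick_anchor(26, 1) -> 23  [called from count_flags, line 33]
  count_flags([2, 3, 2, 6, 12, 1], 12) -> 23  [called from main, line 52]
  mix_signals([2, 3, 2, 6, 12, 1], 12) -> 4  [called from index_entries, line 43]
  index_entries([2, 3, 2, 6, 12, 1], 12) -> 12  [called from main, line 54]
Log origin:
  1: emitted by main (line 51)
  2: emitted by count_flags (line 29)
  3: emitted by trim_outliers (line 2)
  4-9: emitted by trim_outliers (line 6)
  10: emitted by trim_outliers (line 7)
  11: emitted by resolve_slot (line 11)
  12: emitted by resolve_slot (line 16)
  13: emitted by count_flags (line 32)
  14: emitted by pick_anchor (line 20)
  15: emitted by main (line 53)
  16: emitted by index_entries (line 42)
  17: emitted by mix_signals (line 36)
  18: emitted by index_entries (line 44)
  19: emitted by main (line 55)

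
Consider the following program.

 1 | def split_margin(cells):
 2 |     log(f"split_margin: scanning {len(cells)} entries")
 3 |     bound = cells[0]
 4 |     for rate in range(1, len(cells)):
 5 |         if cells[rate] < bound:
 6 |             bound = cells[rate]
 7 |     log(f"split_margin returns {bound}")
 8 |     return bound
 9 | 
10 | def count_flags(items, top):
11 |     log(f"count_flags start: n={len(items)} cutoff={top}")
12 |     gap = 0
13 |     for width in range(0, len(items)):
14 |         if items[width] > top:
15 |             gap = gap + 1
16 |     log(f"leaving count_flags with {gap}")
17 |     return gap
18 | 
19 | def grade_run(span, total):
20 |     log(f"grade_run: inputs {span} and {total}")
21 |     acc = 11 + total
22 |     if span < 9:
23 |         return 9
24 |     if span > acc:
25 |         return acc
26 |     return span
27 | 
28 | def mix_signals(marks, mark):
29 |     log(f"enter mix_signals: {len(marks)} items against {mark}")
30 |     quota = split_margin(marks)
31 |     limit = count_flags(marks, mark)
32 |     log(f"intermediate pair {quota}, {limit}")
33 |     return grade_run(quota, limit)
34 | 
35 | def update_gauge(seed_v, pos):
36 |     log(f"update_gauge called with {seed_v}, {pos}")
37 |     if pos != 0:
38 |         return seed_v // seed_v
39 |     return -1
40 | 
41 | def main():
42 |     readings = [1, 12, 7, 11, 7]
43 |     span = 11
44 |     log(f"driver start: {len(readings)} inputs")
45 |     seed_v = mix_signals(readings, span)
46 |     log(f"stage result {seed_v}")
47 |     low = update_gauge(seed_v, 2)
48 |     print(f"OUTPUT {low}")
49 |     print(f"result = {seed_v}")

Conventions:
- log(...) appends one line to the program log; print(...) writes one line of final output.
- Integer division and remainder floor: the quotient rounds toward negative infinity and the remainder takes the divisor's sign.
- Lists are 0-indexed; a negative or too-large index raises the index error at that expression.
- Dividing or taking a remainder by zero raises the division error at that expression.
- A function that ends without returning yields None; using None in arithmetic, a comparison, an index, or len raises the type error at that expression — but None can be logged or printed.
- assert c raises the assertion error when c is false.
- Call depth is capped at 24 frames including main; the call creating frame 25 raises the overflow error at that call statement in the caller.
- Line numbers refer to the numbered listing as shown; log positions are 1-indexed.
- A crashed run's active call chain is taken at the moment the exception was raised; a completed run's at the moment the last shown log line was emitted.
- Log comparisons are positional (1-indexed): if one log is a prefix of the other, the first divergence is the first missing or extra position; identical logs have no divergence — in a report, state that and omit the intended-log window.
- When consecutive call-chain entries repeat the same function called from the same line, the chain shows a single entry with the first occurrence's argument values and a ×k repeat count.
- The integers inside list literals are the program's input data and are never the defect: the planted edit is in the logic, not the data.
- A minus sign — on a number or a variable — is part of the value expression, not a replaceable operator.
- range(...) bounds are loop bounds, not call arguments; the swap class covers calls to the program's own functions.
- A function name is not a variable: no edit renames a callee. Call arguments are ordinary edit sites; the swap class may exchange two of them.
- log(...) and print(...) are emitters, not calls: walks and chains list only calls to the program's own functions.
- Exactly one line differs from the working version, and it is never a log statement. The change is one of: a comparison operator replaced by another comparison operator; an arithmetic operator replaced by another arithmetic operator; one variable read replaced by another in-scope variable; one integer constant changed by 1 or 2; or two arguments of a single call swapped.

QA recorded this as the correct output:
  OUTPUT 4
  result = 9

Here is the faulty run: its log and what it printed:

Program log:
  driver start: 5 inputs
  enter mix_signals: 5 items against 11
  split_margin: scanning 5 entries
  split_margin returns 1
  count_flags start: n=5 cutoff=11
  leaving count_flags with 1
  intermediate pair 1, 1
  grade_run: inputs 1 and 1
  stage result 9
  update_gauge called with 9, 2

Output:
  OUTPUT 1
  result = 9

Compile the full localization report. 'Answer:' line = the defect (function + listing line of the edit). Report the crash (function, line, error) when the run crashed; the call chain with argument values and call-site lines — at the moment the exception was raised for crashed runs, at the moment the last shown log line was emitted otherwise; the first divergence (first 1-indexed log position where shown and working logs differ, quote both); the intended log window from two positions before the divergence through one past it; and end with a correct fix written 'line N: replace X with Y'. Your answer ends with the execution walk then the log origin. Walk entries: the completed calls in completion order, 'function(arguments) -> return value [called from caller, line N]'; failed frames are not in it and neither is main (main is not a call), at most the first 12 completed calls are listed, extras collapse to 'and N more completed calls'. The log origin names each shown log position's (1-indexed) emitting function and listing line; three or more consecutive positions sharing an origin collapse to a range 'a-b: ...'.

Answer: the defect is in update_gauge at line 38.
Key fact: The two runs log identically and part ways only at the printed values.
Call chain: main -> update_gauge(9, 2) (called at line 47).
First divergence: none; the two logs match at every position.
Execution walk:
  split_margin([1, 12, 7, 11, 7]) -> 1  [called from mix_signals, line 30]
  count_flags([1, 12, 7, 11, 7], 11) -> 1  [called from mix_signals, line 31]
  grade_run(1, 1) -> 9  [called from mix_signals, line 33]
  mix_signals([1, 12, 7, 11, 7], 11) -> 9  [called from main, line 45]
  update_gauge(9, 2) -> 1  [called from main, line 47]
Log line origins:
  1: logged in main at line 44
  2: logged in mix_signals at line 29
  3: logged in split_margin at line 2
  4: logged in split_margin at line 7
  5: logged in count_flags at line 11
  6: logged in count_flags at line 16
  7: logged in mix_signals at line 32
  8: logged in grade_run at line 20
  9: logged in main at line 46
  10: logged in update_gauge at line 36
A correct fix: line 38: replace `seed_v // seed_v` with `seed_v // pos`.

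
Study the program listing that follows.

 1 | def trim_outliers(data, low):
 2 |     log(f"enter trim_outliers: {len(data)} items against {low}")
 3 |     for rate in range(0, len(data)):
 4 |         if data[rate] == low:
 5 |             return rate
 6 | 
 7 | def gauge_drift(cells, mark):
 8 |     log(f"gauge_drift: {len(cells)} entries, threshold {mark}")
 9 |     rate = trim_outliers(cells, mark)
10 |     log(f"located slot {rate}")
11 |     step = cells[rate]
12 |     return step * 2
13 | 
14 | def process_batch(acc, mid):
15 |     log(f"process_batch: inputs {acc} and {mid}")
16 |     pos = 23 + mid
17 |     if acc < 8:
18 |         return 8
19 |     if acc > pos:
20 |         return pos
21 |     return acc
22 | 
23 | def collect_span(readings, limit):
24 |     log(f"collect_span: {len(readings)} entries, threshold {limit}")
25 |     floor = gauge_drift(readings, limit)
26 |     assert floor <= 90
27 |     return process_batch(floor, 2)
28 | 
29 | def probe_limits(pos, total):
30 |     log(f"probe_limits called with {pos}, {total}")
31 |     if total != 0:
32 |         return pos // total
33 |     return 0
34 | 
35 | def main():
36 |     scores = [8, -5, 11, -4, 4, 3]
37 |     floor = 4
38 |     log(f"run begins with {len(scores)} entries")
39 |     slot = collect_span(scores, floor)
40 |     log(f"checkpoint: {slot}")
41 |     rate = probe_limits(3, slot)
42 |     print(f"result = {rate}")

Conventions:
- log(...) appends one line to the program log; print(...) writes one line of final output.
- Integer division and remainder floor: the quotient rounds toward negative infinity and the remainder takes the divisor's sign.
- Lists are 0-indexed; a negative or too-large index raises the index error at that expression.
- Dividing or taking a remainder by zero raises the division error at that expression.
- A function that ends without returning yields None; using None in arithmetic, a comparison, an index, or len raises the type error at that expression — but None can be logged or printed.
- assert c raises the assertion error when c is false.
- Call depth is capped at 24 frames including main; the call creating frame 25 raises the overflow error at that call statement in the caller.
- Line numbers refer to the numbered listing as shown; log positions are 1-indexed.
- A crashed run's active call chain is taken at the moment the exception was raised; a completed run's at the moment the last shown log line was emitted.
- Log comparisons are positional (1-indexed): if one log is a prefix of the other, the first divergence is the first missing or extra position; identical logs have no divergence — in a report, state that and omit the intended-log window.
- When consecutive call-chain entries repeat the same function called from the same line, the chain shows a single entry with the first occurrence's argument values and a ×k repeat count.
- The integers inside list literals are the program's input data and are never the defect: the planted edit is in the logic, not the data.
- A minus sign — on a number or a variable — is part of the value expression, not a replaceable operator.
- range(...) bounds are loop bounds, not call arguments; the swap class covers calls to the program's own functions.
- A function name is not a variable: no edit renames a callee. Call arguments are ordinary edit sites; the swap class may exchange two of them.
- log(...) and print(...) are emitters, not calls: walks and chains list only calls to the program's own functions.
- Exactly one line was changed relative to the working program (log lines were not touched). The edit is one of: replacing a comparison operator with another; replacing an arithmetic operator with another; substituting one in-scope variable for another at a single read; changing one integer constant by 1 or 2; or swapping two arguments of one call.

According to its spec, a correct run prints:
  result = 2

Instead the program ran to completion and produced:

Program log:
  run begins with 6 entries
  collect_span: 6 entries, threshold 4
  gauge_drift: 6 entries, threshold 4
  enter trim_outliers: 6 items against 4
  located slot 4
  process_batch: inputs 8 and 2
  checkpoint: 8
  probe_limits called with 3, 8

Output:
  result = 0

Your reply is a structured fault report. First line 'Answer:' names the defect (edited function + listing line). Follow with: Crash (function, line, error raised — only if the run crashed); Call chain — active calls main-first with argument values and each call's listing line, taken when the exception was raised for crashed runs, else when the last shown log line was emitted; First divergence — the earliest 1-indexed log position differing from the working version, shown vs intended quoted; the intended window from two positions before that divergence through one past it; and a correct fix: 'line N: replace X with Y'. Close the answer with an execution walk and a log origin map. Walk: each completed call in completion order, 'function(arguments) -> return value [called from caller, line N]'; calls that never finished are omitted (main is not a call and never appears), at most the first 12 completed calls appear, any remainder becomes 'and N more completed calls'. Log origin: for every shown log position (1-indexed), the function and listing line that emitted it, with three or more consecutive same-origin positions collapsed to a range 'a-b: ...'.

Answer: the defect is in main at line 41.
Key fact: Log line 8 is where behavior first shows: 'probe_limits called with 3, 8' appears instead of 'probe_limits called with 8, 3'.
Call chain: main -> probe_limits(3, 8) (called at line 41).
First divergence: position 8 — the shown line 'probe_limits called with 3, 8' should read 'probe_limits called with 8, 3'.
Intended log window:
  6: process_batch: inputs 8 and 2
  7: checkpoint: 8
  8: probe_limits called with 8, 3
Execution walk:
  trim_outliers([8, -5, 11, -4, 4, 3], 4) -> 4  [called from gauge_drift, line 9]
  gauge_drift([8, -5, 11, -4, 4, 3], 4) -> 8  [called from collect_span, line 25]
  process_batch(8, 2) -> 8  [called from collect_span, line 27]
  collect_span([8, -5, 11, -4, 4, 3], 4) -> 8  [called from main, line 39]
  probe_limits(3, 8) -> 0  [called from main, line 41]
Log line origins:
  1 — main, line 38
  2 — collect_span, line 24
  3 — gauge_drift, line 8
  4 — trim_outliers, line 2
  5 — gauge_drift, line 10
  6 — process_batch, line 15
  7 — main, line 40
  8 — probe_limits, line 30
A correct fix: line 41: replace `probe_limits(3, slot)` with `probe_limits(slot, 3)`.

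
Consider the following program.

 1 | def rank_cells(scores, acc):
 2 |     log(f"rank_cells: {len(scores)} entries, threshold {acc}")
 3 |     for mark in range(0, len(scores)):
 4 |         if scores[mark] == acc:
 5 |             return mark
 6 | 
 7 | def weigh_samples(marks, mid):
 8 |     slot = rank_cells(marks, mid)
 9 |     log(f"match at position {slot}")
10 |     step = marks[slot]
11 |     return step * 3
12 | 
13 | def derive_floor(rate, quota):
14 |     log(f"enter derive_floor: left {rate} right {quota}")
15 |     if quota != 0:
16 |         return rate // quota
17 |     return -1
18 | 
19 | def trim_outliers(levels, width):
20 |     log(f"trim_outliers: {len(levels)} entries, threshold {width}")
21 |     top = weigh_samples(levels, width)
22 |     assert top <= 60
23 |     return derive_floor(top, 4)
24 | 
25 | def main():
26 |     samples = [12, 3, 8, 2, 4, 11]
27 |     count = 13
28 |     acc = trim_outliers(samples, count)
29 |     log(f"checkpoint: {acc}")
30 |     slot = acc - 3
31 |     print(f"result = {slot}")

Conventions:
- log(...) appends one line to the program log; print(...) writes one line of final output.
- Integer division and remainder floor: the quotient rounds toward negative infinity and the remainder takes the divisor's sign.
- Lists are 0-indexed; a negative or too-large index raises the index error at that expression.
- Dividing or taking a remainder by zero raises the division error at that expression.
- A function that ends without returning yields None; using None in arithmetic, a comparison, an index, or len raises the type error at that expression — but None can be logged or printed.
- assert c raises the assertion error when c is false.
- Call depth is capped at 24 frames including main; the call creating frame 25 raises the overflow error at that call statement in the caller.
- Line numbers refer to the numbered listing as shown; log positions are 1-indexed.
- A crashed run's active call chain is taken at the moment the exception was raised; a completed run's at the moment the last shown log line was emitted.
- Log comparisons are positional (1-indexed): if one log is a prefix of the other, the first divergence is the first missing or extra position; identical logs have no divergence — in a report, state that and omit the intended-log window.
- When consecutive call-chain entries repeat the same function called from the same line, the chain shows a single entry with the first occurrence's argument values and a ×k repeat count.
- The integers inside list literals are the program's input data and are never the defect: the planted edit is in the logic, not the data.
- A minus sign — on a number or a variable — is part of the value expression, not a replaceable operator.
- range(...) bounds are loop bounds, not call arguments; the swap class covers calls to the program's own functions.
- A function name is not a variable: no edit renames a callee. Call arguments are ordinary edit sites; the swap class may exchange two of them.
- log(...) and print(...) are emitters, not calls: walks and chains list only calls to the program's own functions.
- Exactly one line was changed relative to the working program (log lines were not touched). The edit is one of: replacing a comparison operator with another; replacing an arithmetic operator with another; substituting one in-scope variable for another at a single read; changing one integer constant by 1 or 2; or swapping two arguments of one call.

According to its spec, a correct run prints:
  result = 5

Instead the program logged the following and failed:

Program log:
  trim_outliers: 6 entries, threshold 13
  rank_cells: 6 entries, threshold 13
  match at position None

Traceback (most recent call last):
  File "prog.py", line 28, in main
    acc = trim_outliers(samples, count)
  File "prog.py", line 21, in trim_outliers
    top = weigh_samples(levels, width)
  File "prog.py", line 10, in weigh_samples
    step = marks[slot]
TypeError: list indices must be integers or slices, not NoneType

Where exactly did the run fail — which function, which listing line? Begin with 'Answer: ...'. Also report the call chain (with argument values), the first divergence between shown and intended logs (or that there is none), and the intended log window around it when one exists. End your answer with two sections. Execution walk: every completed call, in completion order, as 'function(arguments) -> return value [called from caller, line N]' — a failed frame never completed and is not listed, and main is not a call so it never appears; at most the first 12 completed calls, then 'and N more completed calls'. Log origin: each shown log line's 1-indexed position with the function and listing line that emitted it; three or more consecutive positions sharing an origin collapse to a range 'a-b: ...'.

Answer: the error was raised in weigh_samples, line 10.
The tell: The earliest visible damage is log position 1 — 'trim_outliers: 6 entries, threshold 13' rather than the intended 'trim_outliers: 6 entries, threshold 11'.
Call chain: main -> trim_outliers([12, 3, 8, 2, 4, 11], 13) (called at line 28) -> weigh_samples([12, 3, 8, 2, 4, 11], 13) (called at line 21).
First divergence: position 1 — the shown line 'trim_outliers: 6 entries, threshold 13' should read 'trim_outliers: 6 entries, threshold 11'.
Intended log window:
  1: trim_outliers: 6 entries, threshold 11
  2: rank_cells: 6 entries, threshold 11
Execution walk:
  rank_cells([12, 3, 8, 2, 4, 11], 13) -> None  [called from weigh_samples, line 8]
Log origin:
  1: emitted by trim_outliers (line 20)
  2: emitted by rank_cells (line 2)
  3: emitted by weigh_samples (line 9)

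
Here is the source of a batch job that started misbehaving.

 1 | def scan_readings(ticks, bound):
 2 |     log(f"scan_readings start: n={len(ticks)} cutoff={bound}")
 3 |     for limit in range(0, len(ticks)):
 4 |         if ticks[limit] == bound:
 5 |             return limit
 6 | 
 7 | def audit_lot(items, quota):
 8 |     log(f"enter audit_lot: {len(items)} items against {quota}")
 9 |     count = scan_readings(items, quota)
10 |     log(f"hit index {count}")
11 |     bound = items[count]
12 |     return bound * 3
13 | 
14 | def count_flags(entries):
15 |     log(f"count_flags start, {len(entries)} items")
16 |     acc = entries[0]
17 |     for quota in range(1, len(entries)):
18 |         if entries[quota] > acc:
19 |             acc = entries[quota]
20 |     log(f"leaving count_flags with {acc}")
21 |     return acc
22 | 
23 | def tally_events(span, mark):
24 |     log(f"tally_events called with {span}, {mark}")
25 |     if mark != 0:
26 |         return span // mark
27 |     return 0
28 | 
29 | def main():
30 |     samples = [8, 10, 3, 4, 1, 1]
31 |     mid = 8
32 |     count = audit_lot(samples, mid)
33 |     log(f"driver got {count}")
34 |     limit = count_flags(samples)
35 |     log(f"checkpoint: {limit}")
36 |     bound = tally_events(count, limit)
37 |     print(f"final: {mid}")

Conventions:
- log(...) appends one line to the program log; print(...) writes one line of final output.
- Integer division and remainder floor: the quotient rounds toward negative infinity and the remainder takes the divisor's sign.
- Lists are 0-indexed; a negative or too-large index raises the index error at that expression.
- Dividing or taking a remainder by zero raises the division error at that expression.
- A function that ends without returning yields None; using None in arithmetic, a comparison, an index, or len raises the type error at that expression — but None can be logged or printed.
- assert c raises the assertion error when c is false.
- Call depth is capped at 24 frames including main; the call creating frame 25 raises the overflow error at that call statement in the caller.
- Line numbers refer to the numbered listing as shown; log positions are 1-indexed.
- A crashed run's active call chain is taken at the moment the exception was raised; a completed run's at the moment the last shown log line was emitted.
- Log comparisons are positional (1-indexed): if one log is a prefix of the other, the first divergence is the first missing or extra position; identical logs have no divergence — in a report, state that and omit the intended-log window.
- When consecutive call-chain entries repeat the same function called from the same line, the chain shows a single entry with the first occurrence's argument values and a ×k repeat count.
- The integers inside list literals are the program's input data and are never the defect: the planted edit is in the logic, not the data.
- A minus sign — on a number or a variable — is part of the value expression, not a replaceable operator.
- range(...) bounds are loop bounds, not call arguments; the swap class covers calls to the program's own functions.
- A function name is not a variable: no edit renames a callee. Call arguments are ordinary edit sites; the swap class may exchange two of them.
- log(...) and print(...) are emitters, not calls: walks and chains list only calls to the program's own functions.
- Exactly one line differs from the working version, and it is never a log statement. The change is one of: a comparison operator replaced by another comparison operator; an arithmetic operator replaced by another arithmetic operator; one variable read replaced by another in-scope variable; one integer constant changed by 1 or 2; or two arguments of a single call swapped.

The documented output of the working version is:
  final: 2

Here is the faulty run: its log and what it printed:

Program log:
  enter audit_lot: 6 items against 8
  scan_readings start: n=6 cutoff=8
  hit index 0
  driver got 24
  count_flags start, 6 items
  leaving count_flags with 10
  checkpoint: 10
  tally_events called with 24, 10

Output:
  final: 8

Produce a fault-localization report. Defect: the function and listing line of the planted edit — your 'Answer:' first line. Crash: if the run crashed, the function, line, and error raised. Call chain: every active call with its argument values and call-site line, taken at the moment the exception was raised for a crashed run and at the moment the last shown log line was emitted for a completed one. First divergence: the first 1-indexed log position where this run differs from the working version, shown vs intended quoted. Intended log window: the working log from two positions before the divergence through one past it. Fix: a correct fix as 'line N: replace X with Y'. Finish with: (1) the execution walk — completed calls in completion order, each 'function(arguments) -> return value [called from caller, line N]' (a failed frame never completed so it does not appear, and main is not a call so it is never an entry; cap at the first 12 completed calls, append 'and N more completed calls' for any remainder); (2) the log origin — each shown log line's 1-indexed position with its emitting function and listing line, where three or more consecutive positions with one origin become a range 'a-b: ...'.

Answer: the defect is in main at line 37.
The tell: Nothing in the log betrays the bug — only the output does.
Call chain: main -> tally_events(24, 10) (called at line 36).
First divergence: there is none — every log position agrees.
Execution walk:
  scan_readings([8, 10, 3, 4, 1, 1], 8) -> 0  [called from audit_lot, line 9]
  audit_lot([8, 10, 3, 4, 1, 1], 8) -> 24  [called from main, line 32]
  count_flags([8, 10, 3, 4, 1, 1]) -> 10  [called from main, line 34]
  tally_events(24, 10) -> 2  [called from main, line 36]
Log line origins:
  1: emitted by audit_lot (line 8)
  2: emitted by scan_readings (line 2)
  3: emitted by audit_lot (line 10)
  4: emitted by main (line 33)
  5: emitted by count_flags (line 15)
  6: emitted by count_flags (line 20)
  7: emitted by main (line 35)
  8: emitted by tally_events (line 24)
A correct fix: line 37: replace `mid` with `bound`.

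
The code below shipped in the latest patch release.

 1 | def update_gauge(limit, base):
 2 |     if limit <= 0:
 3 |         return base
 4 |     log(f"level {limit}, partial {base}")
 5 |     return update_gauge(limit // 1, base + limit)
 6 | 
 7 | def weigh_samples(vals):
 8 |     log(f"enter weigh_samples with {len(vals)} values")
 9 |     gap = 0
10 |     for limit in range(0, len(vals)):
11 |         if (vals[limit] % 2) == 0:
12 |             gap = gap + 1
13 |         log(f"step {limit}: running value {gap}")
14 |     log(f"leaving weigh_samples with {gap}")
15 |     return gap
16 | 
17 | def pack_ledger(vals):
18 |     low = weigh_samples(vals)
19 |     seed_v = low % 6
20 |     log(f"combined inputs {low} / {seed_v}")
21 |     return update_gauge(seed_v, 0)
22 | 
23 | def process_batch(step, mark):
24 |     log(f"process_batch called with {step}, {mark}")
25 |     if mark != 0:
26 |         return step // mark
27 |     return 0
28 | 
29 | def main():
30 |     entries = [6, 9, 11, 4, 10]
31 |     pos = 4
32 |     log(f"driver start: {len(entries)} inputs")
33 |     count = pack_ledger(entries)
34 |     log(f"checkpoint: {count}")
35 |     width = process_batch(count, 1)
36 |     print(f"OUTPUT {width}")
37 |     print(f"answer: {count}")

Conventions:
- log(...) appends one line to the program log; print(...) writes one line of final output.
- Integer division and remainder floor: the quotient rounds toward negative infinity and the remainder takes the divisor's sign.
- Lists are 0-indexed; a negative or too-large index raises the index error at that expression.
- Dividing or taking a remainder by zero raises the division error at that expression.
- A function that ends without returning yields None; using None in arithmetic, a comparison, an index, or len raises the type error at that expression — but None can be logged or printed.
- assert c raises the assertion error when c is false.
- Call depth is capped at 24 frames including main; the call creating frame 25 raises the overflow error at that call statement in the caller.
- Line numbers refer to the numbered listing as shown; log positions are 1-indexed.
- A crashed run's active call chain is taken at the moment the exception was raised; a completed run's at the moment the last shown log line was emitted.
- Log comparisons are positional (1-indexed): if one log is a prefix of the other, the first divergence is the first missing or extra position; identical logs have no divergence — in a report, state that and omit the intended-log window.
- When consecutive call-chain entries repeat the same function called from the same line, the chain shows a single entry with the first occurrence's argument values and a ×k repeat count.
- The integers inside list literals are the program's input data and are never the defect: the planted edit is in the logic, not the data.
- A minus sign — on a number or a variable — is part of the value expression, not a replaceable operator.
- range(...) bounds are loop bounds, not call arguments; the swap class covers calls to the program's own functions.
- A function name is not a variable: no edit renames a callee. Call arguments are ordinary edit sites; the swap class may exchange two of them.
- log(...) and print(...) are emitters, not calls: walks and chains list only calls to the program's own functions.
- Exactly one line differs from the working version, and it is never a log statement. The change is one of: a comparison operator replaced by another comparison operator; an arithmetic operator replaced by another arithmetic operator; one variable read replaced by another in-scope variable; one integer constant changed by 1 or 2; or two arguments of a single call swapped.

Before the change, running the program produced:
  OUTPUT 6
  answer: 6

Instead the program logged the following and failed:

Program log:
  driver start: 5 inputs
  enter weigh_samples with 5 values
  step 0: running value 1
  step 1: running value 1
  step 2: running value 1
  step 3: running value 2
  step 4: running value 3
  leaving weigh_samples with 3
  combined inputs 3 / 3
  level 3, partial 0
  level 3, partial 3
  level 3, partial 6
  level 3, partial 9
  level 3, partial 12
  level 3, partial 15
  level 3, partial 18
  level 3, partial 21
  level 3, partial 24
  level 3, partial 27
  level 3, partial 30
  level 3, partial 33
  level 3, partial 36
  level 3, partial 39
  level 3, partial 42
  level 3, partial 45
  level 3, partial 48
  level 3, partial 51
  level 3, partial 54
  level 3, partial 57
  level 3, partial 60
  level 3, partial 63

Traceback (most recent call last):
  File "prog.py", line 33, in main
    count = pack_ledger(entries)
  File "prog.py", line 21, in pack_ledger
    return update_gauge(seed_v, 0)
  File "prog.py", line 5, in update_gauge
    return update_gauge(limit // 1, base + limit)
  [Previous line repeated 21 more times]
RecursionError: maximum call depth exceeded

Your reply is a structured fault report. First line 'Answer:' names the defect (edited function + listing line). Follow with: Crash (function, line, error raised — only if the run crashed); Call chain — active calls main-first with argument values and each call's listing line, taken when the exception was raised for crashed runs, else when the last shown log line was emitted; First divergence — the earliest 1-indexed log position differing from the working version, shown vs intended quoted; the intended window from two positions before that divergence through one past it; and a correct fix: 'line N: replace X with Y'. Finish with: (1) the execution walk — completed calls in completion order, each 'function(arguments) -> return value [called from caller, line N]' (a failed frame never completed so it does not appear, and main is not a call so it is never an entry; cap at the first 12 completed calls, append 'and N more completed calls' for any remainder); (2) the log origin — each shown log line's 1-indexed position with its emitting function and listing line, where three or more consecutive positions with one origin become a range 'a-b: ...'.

Answer: the defect is in update_gauge at line 5.
Core observation: Everything matches until log position 11, which reads 'level 3, partial 3' in place of 'level 2, partial 3'.
Crash: update_gauge, line 5, RecursionError.
Call chain: main -> pack_ledger([6, 9, 11, 4, 10]) (called at line 33) -> update_gauge(3, 0) (called at line 21) -> update_gauge(3, 3) (called at line 5) ×21.
First divergence: position 11; shown 'level 3, partial 3' vs intended 'level 2, partial 3'.
Intended log window:
  9: combined inputs 3 / 3
  10: level 3, partial 0
  11: level 2, partial 3
  12: level 1, partial 5
Execution walk:
  weigh_samples([6, 9, 11, 4, 10]) -> 3  [called from pack_ledger, line 18]
Origin of each log line:
  1 — main, line 32
  2 — weigh_samples, line 8
  3-7 — weigh_samples, line 13
  8 — weigh_samples, line 14
  9 — pack_ledger, line 20
  10-31 — update_gauge, line 4
A correct fix: line 5: replace `//` with `-`.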